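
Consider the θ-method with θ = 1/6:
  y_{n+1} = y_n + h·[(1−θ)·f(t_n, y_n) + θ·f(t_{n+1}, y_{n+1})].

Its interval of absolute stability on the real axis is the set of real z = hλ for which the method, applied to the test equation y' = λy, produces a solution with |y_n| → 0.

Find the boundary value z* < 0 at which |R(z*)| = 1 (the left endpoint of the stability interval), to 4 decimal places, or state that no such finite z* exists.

With y'=λy (z=hλ):
  y_{n+1} = y_n + z·[5/6·y_n + 1/6·y_{n+1}] ⇒ (1 − 1/6z)y_{n+1} = (1 + 5/6z)y_n
  R(z) = (1 + 5/6z)/(1 − 1/6z).

Solve |R(x)|<1 on ℝ⁻.
x=-1.06: |R|=0.0992
R=−1: 1+5/6x = −1+1/6x ⇒ -2/3x=2 ⇒ x=2/(-2/3)=-3.0000
Confirm numerically:
  x=-2.950: |R|=0.97765 <1
  x=-2.813: |R|=0.91513 <1
  x=-2.349: |R|=0.68811 <1
  x=-1.912: |R|=0.44995 <1
  x=-3.349: |R|=1.14932 >1
  x=-3.115: |R|=1.05047 >1
  x=-3.036: |R|=1.01594 >1
So |R|<1 on (-3.0000, 0).

z* = -3.0000.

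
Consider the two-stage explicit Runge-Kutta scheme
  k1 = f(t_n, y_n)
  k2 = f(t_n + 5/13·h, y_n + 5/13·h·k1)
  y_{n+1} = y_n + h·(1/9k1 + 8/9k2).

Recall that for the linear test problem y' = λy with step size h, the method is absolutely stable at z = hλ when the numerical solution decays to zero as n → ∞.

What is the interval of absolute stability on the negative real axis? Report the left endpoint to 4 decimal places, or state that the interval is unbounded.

z∈(-2.9250,0).

Set f=λy, z=hλ:
  k1=λy_n ⇒ h·k1=z·y_n;  k2=λ(1+5/13z)y_n ⇒ h·k2=z(1+5/13z)y_n
  y_{n+1}/y_n = 1 + 1/9z + 8/9z(1+5/13z) = 1 + z + 40/117z²
  so R(z) = 1 + z + 40/117z².

Boundary: |R(x)|=1, x<0.
x=-0.59: |R|=0.5290
R=1: x+40/117x²=0 ⇒ x=−117/40=-2.9250; min R=1−1/(4·40/117)=0.2687>−1
Confirm numerically:
  x=-2.673: |R|=0.76971 <1
  x=-1.621: |R|=0.27734 <1
  x=-1.454: |R|=0.26877 <1
  x=-3.433: |R|=1.59623 >1
  x=-3.315: |R|=1.44200 >1
  x=-3.218: |R|=1.32235 >1
So |R|<1 on (-2.9250, 0).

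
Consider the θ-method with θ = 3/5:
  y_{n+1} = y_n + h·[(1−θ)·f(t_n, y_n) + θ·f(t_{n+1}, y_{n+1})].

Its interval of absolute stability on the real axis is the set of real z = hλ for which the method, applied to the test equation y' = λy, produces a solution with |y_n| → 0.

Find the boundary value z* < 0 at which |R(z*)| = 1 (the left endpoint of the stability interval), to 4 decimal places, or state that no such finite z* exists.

On y'=λy, z=hλ:
  y_{n+1} = y_n + z·[2/5·y_n + 3/5·y_{n+1}] ⇒ (1 − 3/5z)y_{n+1} = (1 + 2/5z)y_n
  Hence R(z) = (1 + 2/5z)/(1 − 3/5z).

Need |R(x)|<1, x<0.
x=-0.75: |R|=0.4828
x=-2: |R|=0.0909
x=-10: |R|=0.4286
x=-100: |R|=0.6393
θ=3/5≥1/2 ⇒ |1+2/5x|<|1−3/5x| ∀x<0 ⇒ interval (−∞,0).

interval (−∞, 0).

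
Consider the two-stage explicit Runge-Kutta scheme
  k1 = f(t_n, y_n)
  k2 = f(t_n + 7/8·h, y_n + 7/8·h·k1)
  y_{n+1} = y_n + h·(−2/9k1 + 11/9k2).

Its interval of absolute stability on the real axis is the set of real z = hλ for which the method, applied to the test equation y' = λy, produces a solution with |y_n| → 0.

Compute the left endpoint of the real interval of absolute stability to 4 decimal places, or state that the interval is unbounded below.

With y'=λy (z=hλ):
  k1=λy_n ⇒ h·k1=z·y_n;  k2=λ(1+7/8z)y_n ⇒ h·k2=z(1+7/8z)y_n
  y_{n+1}/y_n = 1 − 2/9z + 11/9z(1+7/8z) = 1 + z + 77/72z²
  so R(z) = 1 + z + 77/72z².

Solve |R(x)|<1 on ℝ⁻.
x=-1.36: |R|=1.6180
R=1: x+77/72x²=0 ⇒ x=−72/77=-0.9351; min R=1−1/(4·77/72)=0.7662>−1
Confirm numerically:
  x=-0.899: |R|=0.96533 <1
  x=-0.634: |R|=0.79587 <1
  x=-0.562: |R|=0.77578 <1
  x=-0.450: |R|=0.76656 <1
  x=-1.494: |R|=1.89304 >1
  x=-1.132: |R|=1.23841 >1
Stable set (-0.9351, 0).

z* = -0.9351.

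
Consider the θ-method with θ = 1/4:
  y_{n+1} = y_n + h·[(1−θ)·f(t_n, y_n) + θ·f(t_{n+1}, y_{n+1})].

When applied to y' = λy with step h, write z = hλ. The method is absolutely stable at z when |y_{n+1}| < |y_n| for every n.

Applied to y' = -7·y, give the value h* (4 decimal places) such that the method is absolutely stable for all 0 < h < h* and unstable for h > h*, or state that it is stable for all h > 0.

With y'=λy (z=hλ):
  y_{n+1} = y_n + z·[3/4·y_n + 1/4·y_{n+1}] ⇒ (1 − 1/4z)y_{n+1} = (1 + 3/4z)y_n
  Hence R(z) = (1 + 3/4z)/(1 − 1/4z).

Find x<0 with |R(x)|<1.
x=-1.12: |R|=0.1250
R=−1: 1+3/4x = −1+1/4x ⇒ -1/2x=2 ⇒ x=2/(-1/2)=-4.0000
Confirm numerically:
  x=-3.791: |R|=0.94635 <1
  x=-3.740: |R|=0.93282 <1
  x=-2.986: |R|=0.70971 <1
  x=-2.535: |R|=0.55164 <1
  x=-4.533: |R|=1.12493 >1
  x=-4.458: |R|=1.10830 >1
  x=-4.051: |R|=1.01267 >1
Stable set (-4.0000, 0).

(-4.0000,0); λ=-7 ⇒ h* = (4)/7 = 0.5714.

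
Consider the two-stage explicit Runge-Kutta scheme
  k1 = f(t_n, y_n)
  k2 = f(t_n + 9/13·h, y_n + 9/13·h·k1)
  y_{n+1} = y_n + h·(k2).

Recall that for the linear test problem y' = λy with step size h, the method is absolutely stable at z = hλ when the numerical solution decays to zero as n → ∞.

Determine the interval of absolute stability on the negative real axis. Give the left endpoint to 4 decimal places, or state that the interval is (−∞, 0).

Set f=λy, z=hλ:
  k1=λy_n ⇒ h·k1=z·y_n;  k2=λ(1+9/13z)y_n ⇒ h·k2=z(1+9/13z)y_n
  y_{n+1}/y_n = 1 + z(1+9/13z) = 1 + z + 9/13z²
  so R(z) = 1 + z + 9/13z².

Boundary: |R(x)|=1, x<0.
x=-1.26: |R|=0.8391
R=1: x+9/13x²=0 ⇒ x=−13/9=-1.4444; min R=1−1/(4·9/13)=0.6389>−1
Confirm numerically:
  x=-1.398: |R|=0.95505 <1
  x=-1.240: |R|=0.82449 <1
  x=-1.037: |R|=0.70749 <1
  x=-0.590: |R|=0.65099 <1
  x=-1.867: |R|=1.54617 >1
  x=-1.774: |R|=1.40474 >1
  x=-1.729: |R|=1.34061 >1
Stable set (-1.4444, 0).

z∈(-1.4444,0).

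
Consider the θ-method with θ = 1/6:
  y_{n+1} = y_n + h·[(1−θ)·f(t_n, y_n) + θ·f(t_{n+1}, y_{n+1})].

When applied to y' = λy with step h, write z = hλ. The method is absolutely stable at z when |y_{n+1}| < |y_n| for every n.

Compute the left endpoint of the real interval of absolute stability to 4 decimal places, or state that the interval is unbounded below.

On y'=λy, z=hλ:
  y_{n+1} = y_n + z·[5/6·y_n + 1/6·y_{n+1}] ⇒ (1 − 1/6z)y_{n+1} = (1 + 5/6z)y_n
  so R(z) = (1 + 5/6z)/(1 − 1/6z).

Boundary: |R(x)|=1, x<0.
x=-1.56: |R|=0.2381
R=−1: 1+5/6x = −1+1/6x ⇒ -2/3x=2 ⇒ x=2/(-2/3)=-3.0000
Confirm numerically:
  x=-2.723: |R|=0.87298 <1
  x=-2.378: |R|=0.70303 <1
  x=-1.644: |R|=0.29042 <1
  x=-3.562: |R|=1.23510 >1
  x=-3.428: |R|=1.18159 >1
  x=-3.158: |R|=1.06901 >1
So |R|<1 on (-3.0000, 0).

z* = -3.0000.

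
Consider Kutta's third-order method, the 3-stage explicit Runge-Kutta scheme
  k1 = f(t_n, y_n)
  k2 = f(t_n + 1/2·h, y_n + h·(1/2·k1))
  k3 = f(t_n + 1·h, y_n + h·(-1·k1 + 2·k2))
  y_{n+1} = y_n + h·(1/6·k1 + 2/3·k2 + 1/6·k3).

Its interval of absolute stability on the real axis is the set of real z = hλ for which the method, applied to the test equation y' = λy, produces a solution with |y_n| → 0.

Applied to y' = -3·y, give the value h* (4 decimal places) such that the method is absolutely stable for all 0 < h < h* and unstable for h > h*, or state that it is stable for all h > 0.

Test eqn y'=λy, z=hλ:
  order 3, 3-stage ⇒ R(z)=1+z+z^2/2+z^3/6
  (e.g. R(-0.33)=0.71846, |R|=0.71846)

Find x<0 with |R(x)|<1.
x=-0.33: |R|=0.7185
|R(-2.08)|=0.4166 |R(-1.91)|=0.2473 |R(-1.74)|=0.1042
Bisect:
  x_lo=-2.9060 |R|=1.7736  x_hi=-0.2350 |R|=0.7904
  mid=-1.57050 |R|=0.01714 →hi
  mid=-2.23824 |R|=0.60220 →hi
  mid=-2.57210 |R|=1.10030 →lo
  mid=-2.40517 |R|=0.83167 →hi
  mid=-2.48864 |R|=0.96080 →hi
  mid=-2.53037 |R|=1.02921 →lo
  mid=-2.50950 |R|=0.99468 →hi
  mid=-2.51994 |R|=1.01186 →lo
  mid=-2.51472 |R|=1.00325 →lo
  mid=-2.51211 |R|=0.99896 →hi
  ...
  [-2.51276,-2.51260] ⇒ x*=-2.5127
So |R|<1 on (-2.5127, 0).

(-2.5127,0); λ=-3 ⇒ h* = 0.8376.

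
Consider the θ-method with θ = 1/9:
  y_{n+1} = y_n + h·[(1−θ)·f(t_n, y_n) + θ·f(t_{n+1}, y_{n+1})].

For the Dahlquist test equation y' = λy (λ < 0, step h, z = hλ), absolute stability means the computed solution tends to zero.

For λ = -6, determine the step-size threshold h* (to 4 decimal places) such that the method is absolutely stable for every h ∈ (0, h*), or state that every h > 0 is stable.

(-2.5714,0); λ=-6 ⇒ h* = (18/7)/6 = 0.4286.

On y'=λy, z=hλ:
  y_{n+1} = y_n + z·[8/9·y_n + 1/9·y_{n+1}] ⇒ (1 − 1/9z)y_{n+1} = (1 + 8/9z)y_n
  R(z) = (1 + 8/9z)/(1 − 1/9z).

Solve |R(x)|<1 on ℝ⁻.
x=-0.47: |R|=0.5533
R=−1: 1+8/9x = −1+1/9x ⇒ -7/9x=2 ⇒ x=2/(-7/9)=-2.5714
Confirm numerically:
  x=-2.518: |R|=0.96753 <1
  x=-2.363: |R|=0.87160 <1
  x=-1.443: |R|=0.24361 <1
  x=-1.258: |R|=0.10372 <1
  x=-2.910: |R|=1.19899 >1
  x=-2.735: |R|=1.09757 >1
  x=-2.652: |R|=1.04840 >1
So |R|<1 on (-2.5714, 0).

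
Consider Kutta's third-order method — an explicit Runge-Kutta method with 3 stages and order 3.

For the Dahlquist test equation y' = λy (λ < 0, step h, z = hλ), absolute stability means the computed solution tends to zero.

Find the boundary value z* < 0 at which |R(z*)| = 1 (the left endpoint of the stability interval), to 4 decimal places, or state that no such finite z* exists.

z* = -2.5127.

On y'=λy, z=hλ:
  order 3, 3-stage ⇒ R(z)=1+z+z^2/2+z^3/6
  (e.g. R(-1.19)=0.23719, |R|=0.23719)

Need |R(x)|<1, x<0.
x=-1.19: |R|=0.2372
|R(-2.56)|=1.0794 |R(-1.74)|=0.1042 |R(-1.35)|=0.1512
Bisect:
  x_lo=-3.3157 |R|=2.8943  x_hi=-0.3346 |R|=0.7151
  mid=-1.82516 |R|=0.17289 →hi
  mid=-2.57045 |R|=1.09742 →lo
  mid=-2.19780 |R|=0.55199 →hi
  mid=-2.38412 |R|=0.80068 →hi
  mid=-2.47728 |R|=0.94264 →hi
  mid=-2.52387 |R|=1.01838 →lo
  mid=-2.50058 |R|=0.98010 →hi
  ...
  [-2.51277,-2.51258] ⇒ x*=-2.5127
Interval (-2.5127, 0).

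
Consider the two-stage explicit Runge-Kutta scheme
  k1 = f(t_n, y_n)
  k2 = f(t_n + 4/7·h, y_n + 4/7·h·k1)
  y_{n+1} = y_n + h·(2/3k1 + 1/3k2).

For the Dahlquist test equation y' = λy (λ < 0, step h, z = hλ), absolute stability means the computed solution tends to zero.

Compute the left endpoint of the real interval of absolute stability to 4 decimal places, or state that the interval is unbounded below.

With y'=λy (z=hλ):
  k1=λy_n ⇒ h·k1=z·y_n;  k2=λ(1+4/7z)y_n ⇒ h·k2=z(1+4/7z)y_n
  y_{n+1}/y_n = 1 + 2/3z + 1/3z(1+4/7z) = 1 + z + 4/21z²
  R(z) = 1 + z + 4/21z².

Find x<0 with |R(x)|<1.
x=-0.62: |R|=0.4532
R=1: x+4/21x²=0 ⇒ x=−21/4=-5.2500; min R=1−1/(4·4/21)=-0.3125>−1
Confirm numerically:
  x=-4.895: |R|=0.66900 <1
  x=-4.486: |R|=0.34718 <1
  x=-3.373: |R|=0.20593 <1
  x=-5.632: |R|=1.40980 >1
  x=-5.517: |R|=1.28058 >1
Interval (-5.2500, 0).

left endpoint -5.2500.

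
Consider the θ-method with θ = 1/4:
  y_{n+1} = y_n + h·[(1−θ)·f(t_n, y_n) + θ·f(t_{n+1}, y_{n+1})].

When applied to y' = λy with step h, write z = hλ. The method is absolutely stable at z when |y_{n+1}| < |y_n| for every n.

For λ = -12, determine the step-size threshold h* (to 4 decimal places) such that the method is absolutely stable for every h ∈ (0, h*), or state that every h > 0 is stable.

(-4.0000,0); λ=-12 ⇒ h* = (4)/12 = 0.3333.

On y'=λy, z=hλ:
  y_{n+1} = y_n + z·[3/4·y_n + 1/4·y_{n+1}] ⇒ (1 − 1/4z)y_{n+1} = (1 + 3/4z)y_n
  ⇒ R(z) = (1 + 3/4z)/(1 − 1/4z).

Need |R(x)|<1, x<0.
x=-1.49: |R|=0.0856
R=−1: 1+3/4x = −1+1/4x ⇒ -1/2x=2 ⇒ x=2/(-1/2)=-4.0000
Confirm numerically:
  x=-3.969: |R|=0.99222 <1
  x=-3.563: |R|=0.88444 <1
  x=-2.398: |R|=0.49922 <1
  x=-1.808: |R|=0.24518 <1
  x=-4.595: |R|=1.13845 >1
  x=-4.072: |R|=1.01784 >1
Stable set (-4.0000, 0).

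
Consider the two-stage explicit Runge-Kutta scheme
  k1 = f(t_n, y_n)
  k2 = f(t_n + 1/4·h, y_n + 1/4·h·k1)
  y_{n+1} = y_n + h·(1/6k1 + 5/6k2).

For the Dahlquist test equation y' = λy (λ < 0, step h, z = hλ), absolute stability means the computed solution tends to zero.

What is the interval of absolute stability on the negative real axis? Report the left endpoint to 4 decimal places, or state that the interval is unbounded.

On y'=λy, z=hλ:
  k1=λy_n ⇒ h·k1=z·y_n;  k2=λ(1+1/4z)y_n ⇒ h·k2=z(1+1/4z)y_n
  y_{n+1}/y_n = 1 + 1/6z + 5/6z(1+1/4z) = 1 + z + 5/24z²
  R(z) = 1 + z + 5/24z².

Need |R(x)|<1, x<0.
x=-1.2: |R|=0.1000
R=1: x+5/24x²=0 ⇒ x=−24/5=-4.8000; min R=1−1/(4·5/24)=-0.2000>−1
Confirm numerically:
  x=-4.632: |R|=0.83788 <1
  x=-3.990: |R|=0.32669 <1
  x=-2.251: |R|=0.19537 <1
  x=-2.173: |R|=0.18926 <1
  x=-5.028: |R|=1.23883 >1
  x=-4.975: |R|=1.18138 >1
  x=-4.862: |R|=1.06280 >1
So |R|<1 on (-4.8000, 0).

(-4.8000, 0).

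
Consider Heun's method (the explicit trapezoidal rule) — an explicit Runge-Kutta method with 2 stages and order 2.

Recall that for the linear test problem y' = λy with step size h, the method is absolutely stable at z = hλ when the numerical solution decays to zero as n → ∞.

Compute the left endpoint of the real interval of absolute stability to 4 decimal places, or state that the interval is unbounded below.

On y'=λy, z=hλ:
  order 2, 2-stage ⇒ R(z)=1+z+z^2/2
  (e.g. R(-0.35)=0.71125, |R|=0.71125)

Find x<0 with |R(x)|<1.
x=-0.35: |R|=0.7113
|R(-2.15)|=1.1612 |R(-1.93)|=0.9325 |R(-0.6)|=0.5800
Bisect:
  x_lo=-2.7099 |R|=1.9619  x_hi=-0.3265 |R|=0.7268
  mid=-1.51821 |R|=0.63427 →hi
  mid=-2.11407 |R|=1.12058 →lo
  mid=-1.81614 |R|=0.83304 →hi
  mid=-1.96510 |R|=0.96571 →hi
  mid=-2.03959 |R|=1.04037 →lo
  mid=-2.00235 |R|=1.00235 →lo
  mid=-1.98373 |R|=0.98386 →hi
  mid=-1.99304 |R|=0.99306 →hi
  mid=-1.99769 |R|=0.99769 →hi
  mid=-2.00002 |R|=1.00002 →lo
  ...
  [-2.00002,-1.99987] ⇒ x*=-2.0000
Stable set (-2.0000, 0).

z* = -2.0000.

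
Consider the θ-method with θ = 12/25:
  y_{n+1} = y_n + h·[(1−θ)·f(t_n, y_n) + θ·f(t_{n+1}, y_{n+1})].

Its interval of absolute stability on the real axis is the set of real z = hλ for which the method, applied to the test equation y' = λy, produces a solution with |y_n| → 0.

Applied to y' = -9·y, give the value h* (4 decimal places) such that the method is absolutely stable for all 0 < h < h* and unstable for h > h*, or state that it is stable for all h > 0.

(-50.0000,0); λ=-9 ⇒ h* = (50)/9 = 5.5556.

With y'=λy (z=hλ):
  y_{n+1} = y_n + z·[13/25·y_n + 12/25·y_{n+1}] ⇒ (1 − 12/25z)y_{n+1} = (1 + 13/25z)y_n
  so R(z) = (1 + 13/25z)/(1 − 12/25z).

Find x<0 with |R(x)|<1.
x=-0.87: |R|=0.3863
R=−1: 1+13/25x = −1+12/25x ⇒ -1/25x=2 ⇒ x=2/(-1/25)=-50.0000
Confirm numerically:
  x=-46.652: |R|=0.99428 <1
  x=-34.450: |R|=0.96453 <1
  x=-20.525: |R|=0.89136 <1
  x=-20.393: |R|=0.89023 <1
  x=-50.521: |R|=1.00083 >1
  x=-50.190: |R|=1.00030 >1
So |R|<1 on (-50.0000, 0).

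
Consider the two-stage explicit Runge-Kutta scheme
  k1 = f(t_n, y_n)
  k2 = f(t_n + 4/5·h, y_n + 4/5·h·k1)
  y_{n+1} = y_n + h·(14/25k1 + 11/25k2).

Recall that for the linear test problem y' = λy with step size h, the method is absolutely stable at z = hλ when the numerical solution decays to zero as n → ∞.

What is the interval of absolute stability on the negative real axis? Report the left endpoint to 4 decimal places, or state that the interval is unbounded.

z∈(-2.8409,0).

With y'=λy (z=hλ):
  k1=λy_n ⇒ h·k1=z·y_n;  k2=λ(1+4/5z)y_n ⇒ h·k2=z(1+4/5z)y_n
  y_{n+1}/y_n = 1 + 14/25z + 11/25z(1+4/5z) = 1 + z + 44/125z²
  so R(z) = 1 + z + 44/125z².

Boundary: |R(x)|=1, x<0.
x=-1.06: |R|=0.3355
R=1: x+44/125x²=0 ⇒ x=−125/44=-2.8409; min R=1−1/(4·44/125)=0.2898>−1
Confirm numerically:
  x=-2.030: |R|=0.42056 <1
  x=-1.998: |R|=0.40719 <1
  x=-1.295: |R|=0.29531 <1
  x=-1.277: |R|=0.29702 <1
  x=-3.186: |R|=1.38701 >1
  x=-3.123: |R|=1.31010 >1
Stable set (-2.8409, 0).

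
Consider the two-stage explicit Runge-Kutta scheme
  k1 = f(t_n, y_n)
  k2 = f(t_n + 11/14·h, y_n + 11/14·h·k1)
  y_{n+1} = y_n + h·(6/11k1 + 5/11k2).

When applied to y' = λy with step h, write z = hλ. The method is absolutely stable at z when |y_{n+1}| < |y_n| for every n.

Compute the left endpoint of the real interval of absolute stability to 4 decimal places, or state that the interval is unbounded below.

On y'=λy, z=hλ:
  k1=λy_n ⇒ h·k1=z·y_n;  k2=λ(1+11/14z)y_n ⇒ h·k2=z(1+11/14z)y_n
  y_{n+1}/y_n = 1 + 6/11z + 5/11z(1+11/14z) = 1 + z + 5/14z²
  R(z) = 1 + z + 5/14z².

Need |R(x)|<1, x<0.
x=-0.52: |R|=0.5766
R=1: x+5/14x²=0 ⇒ x=−14/5=-2.8000; min R=1−1/(4·5/14)=0.3000>−1
Confirm numerically:
  x=-2.624: |R|=0.83506 <1
  x=-2.517: |R|=0.74560 <1
  x=-1.387: |R|=0.30006 <1
  x=-3.027: |R|=1.24540 >1
  x=-2.882: |R|=1.08440 >1
So |R|<1 on (-2.8000, 0).

z* = -2.8000.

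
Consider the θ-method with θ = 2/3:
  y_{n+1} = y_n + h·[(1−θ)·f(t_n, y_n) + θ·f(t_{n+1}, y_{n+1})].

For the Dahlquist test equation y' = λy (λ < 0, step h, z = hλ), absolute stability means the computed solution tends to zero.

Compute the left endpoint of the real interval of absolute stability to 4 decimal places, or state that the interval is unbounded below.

(−∞, 0) — no finite endpoint.

With y'=λy (z=hλ):
  y_{n+1} = y_n + z·[1/3·y_n + 2/3·y_{n+1}] ⇒ (1 − 2/3z)y_{n+1} = (1 + 1/3z)y_n
  R(z) = (1 + 1/3z)/(1 − 2/3z).

Find x<0 with |R(x)|<1.
x=-1.71: |R|=0.2009
x=-2: |R|=0.1429
x=-10: |R|=0.3043
x=-100: |R|=0.4778
θ=2/3≥1/2 ⇒ |1+1/3x|<|1−2/3x| ∀x<0 ⇒ unbounded interval.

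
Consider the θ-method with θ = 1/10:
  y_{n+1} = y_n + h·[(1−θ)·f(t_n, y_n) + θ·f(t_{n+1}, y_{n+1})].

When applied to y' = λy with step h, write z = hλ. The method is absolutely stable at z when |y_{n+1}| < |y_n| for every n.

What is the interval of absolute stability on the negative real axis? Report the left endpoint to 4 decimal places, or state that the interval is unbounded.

z∈(-2.5000,0).

With y'=λy (z=hλ):
  y_{n+1} = y_n + z·[9/10·y_n + 1/10·y_{n+1}] ⇒ (1 − 1/10z)y_{n+1} = (1 + 9/10z)y_n
  ⇒ R(z) = (1 + 9/10z)/(1 − 1/10z).

Find x<0 with |R(x)|<1.
x=-0.4: |R|=0.6154
R=−1: 1+9/10x = −1+1/10x ⇒ -4/5x=2 ⇒ x=2/(-4/5)=-2.5000
Confirm numerically:
  x=-2.203: |R|=0.80529 <1
  x=-1.733: |R|=0.47703 <1
  x=-1.301: |R|=0.15123 <1
  x=-1.190: |R|=0.06345 <1
  x=-2.970: |R|=1.28990 >1
  x=-2.641: |R|=1.08923 >1
So |R|<1 on (-2.5000, 0).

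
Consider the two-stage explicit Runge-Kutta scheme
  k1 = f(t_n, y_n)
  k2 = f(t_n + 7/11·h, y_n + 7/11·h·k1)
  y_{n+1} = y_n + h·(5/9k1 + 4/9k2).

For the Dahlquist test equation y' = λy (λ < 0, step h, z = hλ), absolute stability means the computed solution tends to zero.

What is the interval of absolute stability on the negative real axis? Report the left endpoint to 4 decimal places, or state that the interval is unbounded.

Test eqn y'=λy, z=hλ:
  k1=λy_n ⇒ h·k1=z·y_n;  k2=λ(1+7/11z)y_n ⇒ h·k2=z(1+7/11z)y_n
  y_{n+1}/y_n = 1 + 5/9z + 4/9z(1+7/11z) = 1 + z + 28/99z²
  Hence R(z) = 1 + z + 28/99z².

Find x<0 with |R(x)|<1.
x=-0.53: |R|=0.5494
R=1: x+28/99x²=0 ⇒ x=−99/28=-3.5357; min R=1−1/(4·28/99)=0.1161>−1
Confirm numerically:
  x=-3.133: |R|=0.64315 <1
  x=-2.963: |R|=0.52005 <1
  x=-2.756: |R|=0.39223 <1
  x=-3.773: |R|=1.25321 >1
  x=-3.709: |R|=1.18178 >1
  x=-3.672: |R|=1.14154 >1
Stable set (-3.5357, 0).

z∈(-3.5357,0).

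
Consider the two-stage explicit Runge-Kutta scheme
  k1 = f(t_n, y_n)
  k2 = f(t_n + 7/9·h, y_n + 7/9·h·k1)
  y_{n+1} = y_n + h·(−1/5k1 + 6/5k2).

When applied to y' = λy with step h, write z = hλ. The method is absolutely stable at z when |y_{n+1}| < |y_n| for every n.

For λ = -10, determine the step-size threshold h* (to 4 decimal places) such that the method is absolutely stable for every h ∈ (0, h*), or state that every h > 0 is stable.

(-1.0714,0); λ=-10 ⇒ h* = (15/14)/10 = 0.1071.

Set f=λy, z=hλ:
  k1=λy_n ⇒ h·k1=z·y_n;  k2=λ(1+7/9z)y_n ⇒ h·k2=z(1+7/9z)y_n
  y_{n+1}/y_n = 1 − 1/5z + 6/5z(1+7/9z) = 1 + z + 14/15z²
  ⇒ R(z) = 1 + z + 14/15z².

Find x<0 with |R(x)|<1.
x=-1.44: |R|=1.4954
R=1: x+14/15x²=0 ⇒ x=−15/14=-1.0714; min R=1−1/(4·14/15)=0.7321>−1
Confirm numerically:
  x=-0.800: |R|=0.79733 <1
  x=-0.616: |R|=0.73816 <1
  x=-0.513: |R|=0.73262 <1
  x=-1.437: |R|=1.49030 >1
  x=-1.214: |R|=1.16154 >1
Interval (-1.0714, 0).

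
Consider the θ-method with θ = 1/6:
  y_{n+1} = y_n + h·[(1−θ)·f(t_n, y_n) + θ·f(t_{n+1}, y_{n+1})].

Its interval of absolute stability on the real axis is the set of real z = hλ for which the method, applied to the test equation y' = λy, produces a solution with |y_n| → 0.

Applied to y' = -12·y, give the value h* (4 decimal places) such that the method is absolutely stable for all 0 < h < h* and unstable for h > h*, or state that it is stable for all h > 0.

Set f=λy, z=hλ:
  y_{n+1} = y_n + z·[5/6·y_n + 1/6·y_{n+1}] ⇒ (1 − 1/6z)y_{n+1} = (1 + 5/6z)y_n
  so R(z) = (1 + 5/6z)/(1 − 1/6z).

Need |R(x)|<1, x<0.
x=-0.48: |R|=0.5556
R=−1: 1+5/6x = −1+1/6x ⇒ -2/3x=2 ⇒ x=2/(-2/3)=-3.0000
Confirm numerically:
  x=-2.543: |R|=0.78602 <1
  x=-2.324: |R|=0.67516 <1
  x=-1.654: |R|=0.29658 <1
  x=-3.517: |R|=1.21730 >1
  x=-3.475: |R|=1.20053 >1
  x=-3.279: |R|=1.12027 >1
So |R|<1 on (-3.0000, 0).

(-3.0000,0); λ=-12 ⇒ h* = (3)/12 = 0.2500.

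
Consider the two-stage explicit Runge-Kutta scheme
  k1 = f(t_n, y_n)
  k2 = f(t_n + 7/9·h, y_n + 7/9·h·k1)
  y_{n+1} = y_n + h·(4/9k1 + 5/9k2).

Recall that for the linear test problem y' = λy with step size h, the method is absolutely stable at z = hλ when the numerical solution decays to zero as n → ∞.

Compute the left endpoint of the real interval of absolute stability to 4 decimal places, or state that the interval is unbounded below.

Set f=λy, z=hλ:
  k1=λy_n ⇒ h·k1=z·y_n;  k2=λ(1+7/9z)y_n ⇒ h·k2=z(1+7/9z)y_n
  y_{n+1}/y_n = 1 + 4/9z + 5/9z(1+7/9z) = 1 + z + 35/81z²
  R(z) = 1 + z + 35/81z².

Boundary: |R(x)|=1, x<0.
x=-0.43: |R|=0.6499
R=1: x+35/81x²=0 ⇒ x=−81/35=-2.3143; min R=1−1/(4·35/81)=0.4214>−1
Confirm numerically:
  x=-2.117: |R|=0.81953 <1
  x=-1.641: |R|=0.52259 <1
  x=-1.206: |R|=0.42246 <1
  x=-2.769: |R|=1.54406 >1
  x=-2.597: |R|=1.31725 >1
So |R|<1 on (-2.3143, 0).

left endpoint -2.3143.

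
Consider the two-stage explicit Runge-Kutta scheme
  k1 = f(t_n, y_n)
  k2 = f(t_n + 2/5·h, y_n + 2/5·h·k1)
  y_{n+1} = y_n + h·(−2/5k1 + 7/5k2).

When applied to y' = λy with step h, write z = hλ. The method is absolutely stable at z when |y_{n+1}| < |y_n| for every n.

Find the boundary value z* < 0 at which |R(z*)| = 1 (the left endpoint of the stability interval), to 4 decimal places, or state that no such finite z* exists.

left endpoint -1.7857.

Test eqn y'=λy, z=hλ:
  k1=λy_n ⇒ h·k1=z·y_n;  k2=λ(1+2/5z)y_n ⇒ h·k2=z(1+2/5z)y_n
  y_{n+1}/y_n = 1 − 2/5z + 7/5z(1+2/5z) = 1 + z + 14/25z²
  R(z) = 1 + z + 14/25z².

Find x<0 with |R(x)|<1.
x=-1.34: |R|=0.6655
R=1: x+14/25x²=0 ⇒ x=−25/14=-1.7857; min R=1−1/(4·14/25)=0.5536>−1
Confirm numerically:
  x=-1.517: |R|=0.77172 <1
  x=-0.979: |R|=0.55773 <1
  x=-0.859: |R|=0.55421 <1
  x=-2.363: |R|=1.76391 >1
  x=-2.234: |R|=1.56082 >1
  x=-1.848: |R|=1.06446 >1
Interval (-1.7857, 0).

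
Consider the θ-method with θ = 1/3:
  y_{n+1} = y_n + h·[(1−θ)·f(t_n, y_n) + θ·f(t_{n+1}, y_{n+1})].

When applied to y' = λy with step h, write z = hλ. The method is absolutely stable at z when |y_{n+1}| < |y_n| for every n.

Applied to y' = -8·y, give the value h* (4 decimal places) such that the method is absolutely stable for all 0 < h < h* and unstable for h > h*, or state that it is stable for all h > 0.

(-6.0000,0); λ=-8 ⇒ h* = (6)/8 = 0.7500.

Test eqn y'=λy, z=hλ:
  y_{n+1} = y_n + z·[2/3·y_n + 1/3·y_{n+1}] ⇒ (1 − 1/3z)y_{n+1} = (1 + 2/3z)y_n
  so R(z) = (1 + 2/3z)/(1 − 1/3z).

Boundary: |R(x)|=1, x<0.
x=-1.07: |R|=0.2113
R=−1: 1+2/3x = −1+1/3x ⇒ -1/3x=2 ⇒ x=2/(-1/3)=-6.0000
Confirm numerically:
  x=-4.695: |R|=0.83041 <1
  x=-4.273: |R|=0.76255 <1
  x=-2.856: |R|=0.46311 <1
  x=-6.561: |R|=1.05868 >1
  x=-6.228: |R|=1.02471 >1
  x=-6.030: |R|=1.00332 >1
Interval (-6.0000, 0).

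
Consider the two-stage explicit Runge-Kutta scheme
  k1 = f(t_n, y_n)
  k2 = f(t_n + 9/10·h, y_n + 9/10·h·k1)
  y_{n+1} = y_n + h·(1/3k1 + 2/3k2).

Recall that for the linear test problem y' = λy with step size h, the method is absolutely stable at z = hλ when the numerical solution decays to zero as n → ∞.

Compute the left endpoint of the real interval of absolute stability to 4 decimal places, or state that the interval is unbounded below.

Test eqn y'=λy, z=hλ:
  k1=λy_n ⇒ h·k1=z·y_n;  k2=λ(1+9/10z)y_n ⇒ h·k2=z(1+9/10z)y_n
  y_{n+1}/y_n = 1 + 1/3z + 2/3z(1+9/10z) = 1 + z + 3/5z²
  so R(z) = 1 + z + 3/5z².

Solve |R(x)|<1 on ℝ⁻.
x=-1.18: |R|=0.6554
R=1: x+3/5x²=0 ⇒ x=−5/3=-1.6667; min R=1−1/(4·3/5)=0.5833>−1
Confirm numerically:
  x=-1.304: |R|=0.71625 <1
  x=-1.271: |R|=0.69826 <1
  x=-1.087: |R|=0.62194 <1
  x=-2.140: |R|=1.60776 >1
  x=-2.137: |R|=1.60306 >1
Stable set (-1.6667, 0).

z* = -1.6667.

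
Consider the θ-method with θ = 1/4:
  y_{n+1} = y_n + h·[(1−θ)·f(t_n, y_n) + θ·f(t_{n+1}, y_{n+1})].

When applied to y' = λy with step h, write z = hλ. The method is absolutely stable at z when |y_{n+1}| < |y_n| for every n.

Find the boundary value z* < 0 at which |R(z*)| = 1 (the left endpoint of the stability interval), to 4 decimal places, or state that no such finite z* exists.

Set f=λy, z=hλ:
  y_{n+1} = y_n + z·[3/4·y_n + 1/4·y_{n+1}] ⇒ (1 − 1/4z)y_{n+1} = (1 + 3/4z)y_n
  Hence R(z) = (1 + 3/4z)/(1 − 1/4z).

Boundary: |R(x)|=1, x<0.
x=-0.43: |R|=0.6117
R=−1: 1+3/4x = −1+1/4x ⇒ -1/2x=2 ⇒ x=2/(-1/2)=-4.0000
Confirm numerically:
  x=-2.982: |R|=0.70839 <1
  x=-2.064: |R|=0.36148 <1
  x=-1.924: |R|=0.29912 <1
  x=-1.839: |R|=0.25980 <1
  x=-4.246: |R|=1.05967 >1
  x=-4.196: |R|=1.04783 >1
  x=-4.154: |R|=1.03777 >1
Stable set (-4.0000, 0).

left endpoint -4.0000.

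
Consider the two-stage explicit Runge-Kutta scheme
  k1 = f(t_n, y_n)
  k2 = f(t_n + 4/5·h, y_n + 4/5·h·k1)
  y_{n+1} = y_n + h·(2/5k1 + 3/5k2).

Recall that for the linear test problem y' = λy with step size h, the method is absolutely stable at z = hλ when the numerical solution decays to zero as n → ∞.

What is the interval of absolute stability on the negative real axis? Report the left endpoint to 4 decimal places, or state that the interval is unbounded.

On y'=λy, z=hλ:
  k1=λy_n ⇒ h·k1=z·y_n;  k2=λ(1+4/5z)y_n ⇒ h·k2=z(1+4/5z)y_n
  y_{n+1}/y_n = 1 + 2/5z + 3/5z(1+4/5z) = 1 + z + 12/25z²
  Hence R(z) = 1 + z + 12/25z².

Need |R(x)|<1, x<0.
x=-1.44: |R|=0.5553
R=1: x+12/25x²=0 ⇒ x=−25/12=-2.0833; min R=1−1/(4·12/25)=0.4792>−1
Confirm numerically:
  x=-1.897: |R|=0.83033 <1
  x=-1.660: |R|=0.66269 <1
  x=-1.567: |R|=0.61163 <1
  x=-1.161: |R|=0.48600 <1
  x=-2.389: |R|=1.35051 >1
  x=-2.379: |R|=1.33763 >1
  x=-2.305: |R|=1.24525 >1
Interval (-2.0833, 0).

z∈(-2.0833,0).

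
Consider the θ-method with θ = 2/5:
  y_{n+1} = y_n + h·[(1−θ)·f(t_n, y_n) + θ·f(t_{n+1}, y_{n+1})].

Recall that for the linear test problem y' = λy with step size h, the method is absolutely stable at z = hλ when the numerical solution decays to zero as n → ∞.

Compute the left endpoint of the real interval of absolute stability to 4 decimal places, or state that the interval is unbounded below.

On y'=λy, z=hλ:
  y_{n+1} = y_n + z·[3/5·y_n + 2/5·y_{n+1}] ⇒ (1 − 2/5z)y_{n+1} = (1 + 3/5z)y_n
  ⇒ R(z) = (1 + 3/5z)/(1 − 2/5z).

Need |R(x)|<1, x<0.
x=-1.55: |R|=0.0432
R=−1: 1+3/5x = −1+2/5x ⇒ -1/5x=2 ⇒ x=2/(-1/5)=-10.0000
Confirm numerically:
  x=-9.589: |R|=0.98300 <1
  x=-9.076: |R|=0.96009 <1
  x=-8.434: |R|=0.92839 <1
  x=-10.540: |R|=1.02071 >1
  x=-10.527: |R|=1.02023 >1
  x=-10.102: |R|=1.00405 >1
Stable set (-10.0000, 0).

left endpoint -10.0000.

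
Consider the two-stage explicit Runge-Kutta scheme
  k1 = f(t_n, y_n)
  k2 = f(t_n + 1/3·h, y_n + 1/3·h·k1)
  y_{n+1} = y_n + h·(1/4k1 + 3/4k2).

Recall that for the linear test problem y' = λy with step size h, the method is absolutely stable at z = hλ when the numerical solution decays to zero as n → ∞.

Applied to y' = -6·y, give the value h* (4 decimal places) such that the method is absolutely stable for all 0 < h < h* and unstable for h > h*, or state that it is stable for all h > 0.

(-4.0000,0); λ=-6 ⇒ h* = (4)/6 = 0.6667.

On y'=λy, z=hλ:
  k1=λy_n ⇒ h·k1=z·y_n;  k2=λ(1+1/3z)y_n ⇒ h·k2=z(1+1/3z)y_n
  y_{n+1}/y_n = 1 + 1/4z + 3/4z(1+1/3z) = 1 + z + 1/4z²
  R(z) = 1 + z + 1/4z².

Find x<0 with |R(x)|<1.
x=-1.33: |R|=0.1122
R=1: x+1/4x²=0 ⇒ x=−4=-4.0000; min R=1−1/(4·1/4)=0.0000>−1
Confirm numerically:
  x=-3.256: |R|=0.39438 <1
  x=-2.534: |R|=0.07129 <1
  x=-1.682: |R|=0.02528 <1
  x=-4.479: |R|=1.53636 >1
  x=-4.335: |R|=1.36306 >1
  x=-4.305: |R|=1.32826 >1
Stable set (-4.0000, 0).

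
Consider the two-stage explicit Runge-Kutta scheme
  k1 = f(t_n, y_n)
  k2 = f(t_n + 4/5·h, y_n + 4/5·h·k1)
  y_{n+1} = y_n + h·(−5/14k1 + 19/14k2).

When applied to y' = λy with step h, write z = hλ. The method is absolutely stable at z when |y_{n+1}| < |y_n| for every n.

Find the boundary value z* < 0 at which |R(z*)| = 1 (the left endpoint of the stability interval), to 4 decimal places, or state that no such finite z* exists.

z* = -0.9211.

On y'=λy, z=hλ:
  k1=λy_n ⇒ h·k1=z·y_n;  k2=λ(1+4/5z)y_n ⇒ h·k2=z(1+4/5z)y_n
  y_{n+1}/y_n = 1 − 5/14z + 19/14z(1+4/5z) = 1 + z + 38/35z²
  ⇒ R(z) = 1 + z + 38/35z².

Solve |R(x)|<1 on ℝ⁻.
x=-1.69: |R|=2.4109
R=1: x+38/35x²=0 ⇒ x=−35/38=-0.9211; min R=1−1/(4·38/35)=0.7697>−1
Confirm numerically:
  x=-0.775: |R|=0.87711 <1
  x=-0.637: |R|=0.80355 <1
  x=-0.406: |R|=0.77296 <1
  x=-0.393: |R|=0.77469 <1
  x=-1.195: |R|=1.35543 >1
  x=-1.066: |R|=1.16776 >1
Interval (-0.9211, 0).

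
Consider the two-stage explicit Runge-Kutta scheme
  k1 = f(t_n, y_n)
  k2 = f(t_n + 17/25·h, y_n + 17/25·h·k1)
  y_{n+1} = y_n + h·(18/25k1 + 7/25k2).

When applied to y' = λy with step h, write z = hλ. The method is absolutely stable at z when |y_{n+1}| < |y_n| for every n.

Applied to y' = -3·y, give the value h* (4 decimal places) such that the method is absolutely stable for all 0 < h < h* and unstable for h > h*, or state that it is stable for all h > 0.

(-5.2521,0); λ=-3 ⇒ h* = (625/119)/3 = 1.7507.

On y'=λy, z=hλ:
  k1=λy_n ⇒ h·k1=z·y_n;  k2=λ(1+17/25z)y_n ⇒ h·k2=z(1+17/25z)y_n
  y_{n+1}/y_n = 1 + 18/25z + 7/25z(1+17/25z) = 1 + z + 119/625z²
  so R(z) = 1 + z + 119/625z².

Need |R(x)|<1, x<0.
x=-1.52: |R|=0.0801
R=1: x+119/625x²=0 ⇒ x=−625/119=-5.2521; min R=1−1/(4·119/625)=-0.3130>−1
Confirm numerically:
  x=-3.819: |R|=0.04206 <1
  x=-2.686: |R|=0.31234 <1
  x=-2.134: |R|=0.26693 <1
  x=-5.542: |R|=1.30590 >1
  x=-5.484: |R|=1.24214 >1
  x=-5.482: |R|=1.23996 >1
Stable set (-5.2521, 0).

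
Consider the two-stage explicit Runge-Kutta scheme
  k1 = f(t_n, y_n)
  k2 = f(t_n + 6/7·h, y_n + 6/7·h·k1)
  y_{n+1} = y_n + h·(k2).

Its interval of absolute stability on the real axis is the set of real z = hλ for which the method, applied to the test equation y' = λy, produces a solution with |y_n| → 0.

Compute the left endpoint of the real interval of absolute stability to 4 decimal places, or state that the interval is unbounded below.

z* = -1.1667.

With y'=λy (z=hλ):
  k1=λy_n ⇒ h·k1=z·y_n;  k2=λ(1+6/7z)y_n ⇒ h·k2=z(1+6/7z)y_n
  y_{n+1}/y_n = 1 + z(1+6/7z) = 1 + z + 6/7z²
  R(z) = 1 + z + 6/7z².

Solve |R(x)|<1 on ℝ⁻.
x=-1.24: |R|=1.0779
R=1: x+6/7x²=0 ⇒ x=−7/6=-1.1667; min R=1−1/(4·6/7)=0.7083>−1
Confirm numerically:
  x=-1.104: |R|=0.94070 <1
  x=-1.065: |R|=0.90719 <1
  x=-0.790: |R|=0.74494 <1
  x=-0.682: |R|=0.71668 <1
  x=-1.483: |R|=1.40210 >1
  x=-1.318: |R|=1.17096 >1
  x=-1.277: |R|=1.12077 >1
Stable set (-1.1667, 0).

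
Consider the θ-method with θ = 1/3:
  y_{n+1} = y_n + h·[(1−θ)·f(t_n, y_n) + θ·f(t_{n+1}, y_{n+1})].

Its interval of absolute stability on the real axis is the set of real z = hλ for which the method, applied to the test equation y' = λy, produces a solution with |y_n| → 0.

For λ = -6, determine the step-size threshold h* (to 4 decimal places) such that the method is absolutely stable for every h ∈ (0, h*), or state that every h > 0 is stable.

(-6.0000,0); λ=-6 ⇒ h* = (6)/6 = 1.0000.

Set f=λy, z=hλ:
  y_{n+1} = y_n + z·[2/3·y_n + 1/3·y_{n+1}] ⇒ (1 − 1/3z)y_{n+1} = (1 + 2/3z)y_n
  Hence R(z) = (1 + 2/3z)/(1 − 1/3z).

Find x<0 with |R(x)|<1.
x=-1.1: |R|=0.1951
R=−1: 1+2/3x = −1+1/3x ⇒ -1/3x=2 ⇒ x=2/(-1/3)=-6.0000
Confirm numerically:
  x=-4.385: |R|=0.78131 <1
  x=-3.580: |R|=0.63222 <1
  x=-2.731: |R|=0.42959 <1
  x=-6.570: |R|=1.05956 >1
  x=-6.207: |R|=1.02248 >1
  x=-6.088: |R|=1.00968 >1
Interval (-6.0000, 0).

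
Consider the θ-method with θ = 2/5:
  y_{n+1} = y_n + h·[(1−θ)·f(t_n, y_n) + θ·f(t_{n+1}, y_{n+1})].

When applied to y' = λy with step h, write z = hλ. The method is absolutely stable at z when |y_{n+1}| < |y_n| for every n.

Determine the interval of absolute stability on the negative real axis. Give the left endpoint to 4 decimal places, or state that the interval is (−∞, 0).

On y'=λy, z=hλ:
  y_{n+1} = y_n + z·[3/5·y_n + 2/5·y_{n+1}] ⇒ (1 − 2/5z)y_{n+1} = (1 + 3/5z)y_n
  ⇒ R(z) = (1 + 3/5z)/(1 − 2/5z).

Need |R(x)|<1, x<0.
x=-0.92: |R|=0.3275
R=−1: 1+3/5x = −1+2/5x ⇒ -1/5x=2 ⇒ x=2/(-1/5)=-10.0000
Confirm numerically:
  x=-7.003: |R|=0.84231 <1
  x=-5.711: |R|=0.73883 <1
  x=-5.578: |R|=0.72629 <1
  x=-10.579: |R|=1.02213 >1
  x=-10.079: |R|=1.00314 >1
So |R|<1 on (-10.0000, 0).

(-10.0000, 0).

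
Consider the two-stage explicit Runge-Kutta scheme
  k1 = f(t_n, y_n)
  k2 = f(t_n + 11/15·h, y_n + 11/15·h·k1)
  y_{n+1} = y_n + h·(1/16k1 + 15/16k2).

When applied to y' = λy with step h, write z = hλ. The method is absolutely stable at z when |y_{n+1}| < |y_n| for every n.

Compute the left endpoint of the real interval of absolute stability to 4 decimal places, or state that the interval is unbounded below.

z* = -1.4545.

Test eqn y'=λy, z=hλ:
  k1=λy_n ⇒ h·k1=z·y_n;  k2=λ(1+11/15z)y_n ⇒ h·k2=z(1+11/15z)y_n
  y_{n+1}/y_n = 1 + 1/16z + 15/16z(1+11/15z) = 1 + z + 11/16z²
  Hence R(z) = 1 + z + 11/16z².

Solve |R(x)|<1 on ℝ⁻.
x=-1.61: |R|=1.1721
R=1: x+11/16x²=0 ⇒ x=−16/11=-1.4545; min R=1−1/(4·11/16)=0.6364>−1
Confirm numerically:
  x=-1.196: |R|=0.78741 <1
  x=-0.801: |R|=0.64010 <1
  x=-0.771: |R|=0.63768 <1
  x=-1.968: |R|=1.69470 >1
  x=-1.788: |R|=1.40990 >1
  x=-1.504: |R|=1.05114 >1
So |R|<1 on (-1.4545, 0).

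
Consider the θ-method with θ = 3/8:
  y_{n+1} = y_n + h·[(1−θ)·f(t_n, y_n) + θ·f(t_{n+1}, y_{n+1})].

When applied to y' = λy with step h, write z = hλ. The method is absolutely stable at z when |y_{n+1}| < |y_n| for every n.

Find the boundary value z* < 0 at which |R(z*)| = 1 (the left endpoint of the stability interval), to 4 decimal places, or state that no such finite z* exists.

Set f=λy, z=hλ:
  y_{n+1} = y_n + z·[5/8·y_n + 3/8·y_{n+1}] ⇒ (1 − 3/8z)y_{n+1} = (1 + 5/8z)y_n
  ⇒ R(z) = (1 + 5/8z)/(1 − 3/8z).

Solve |R(x)|<1 on ℝ⁻.
x=-1.26: |R|=0.1443
R=−1: 1+5/8x = −1+3/8x ⇒ -1/4x=2 ⇒ x=2/(-1/4)=-8.0000
Confirm numerically:
  x=-5.746: |R|=0.82138 <1
  x=-5.542: |R|=0.80037 <1
  x=-3.249: |R|=0.46459 <1
  x=-8.370: |R|=1.02235 >1
  x=-8.359: |R|=1.02171 >1
  x=-8.092: |R|=1.00570 >1
Stable set (-8.0000, 0).

left endpoint -8.0000.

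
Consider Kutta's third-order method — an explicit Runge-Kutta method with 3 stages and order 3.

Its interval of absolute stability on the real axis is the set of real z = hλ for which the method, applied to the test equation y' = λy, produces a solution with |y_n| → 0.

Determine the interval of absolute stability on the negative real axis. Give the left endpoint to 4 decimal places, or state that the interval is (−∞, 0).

With y'=λy (z=hλ):
  order 3, 3-stage ⇒ R(z)=1+z+z^2/2+z^3/6
  (e.g. R(-0.46)=0.62958, |R|=0.62958)

Find x<0 with |R(x)|<1.
x=-0.46: |R|=0.6296
|R(-2.88)|=1.7141 |R(-0.96)|=0.3533 |R(-0.64)|=0.5211
Bisect:
  x_lo=-3.3379 |R|=2.9655  x_hi=-0.1512 |R|=0.8596
  mid=-1.74457 |R|=0.10775 →hi
  mid=-2.54125 |R|=1.04749 →lo
  mid=-2.14291 |R|=0.48695 →hi
  mid=-2.34208 |R|=0.74060 →hi
  mid=-2.44167 |R|=0.88690 →hi
  mid=-2.49146 |R|=0.96534 →hi
  mid=-2.51636 |R|=1.00595 →lo
  mid=-2.50391 |R|=0.98553 →hi
  mid=-2.51013 |R|=0.99571 →hi
  mid=-2.51324 |R|=1.00082 →lo
  ...
  [-2.51286,-2.51266] ⇒ x*=-2.5127
Stable set (-2.5127, 0).

(-2.5127, 0).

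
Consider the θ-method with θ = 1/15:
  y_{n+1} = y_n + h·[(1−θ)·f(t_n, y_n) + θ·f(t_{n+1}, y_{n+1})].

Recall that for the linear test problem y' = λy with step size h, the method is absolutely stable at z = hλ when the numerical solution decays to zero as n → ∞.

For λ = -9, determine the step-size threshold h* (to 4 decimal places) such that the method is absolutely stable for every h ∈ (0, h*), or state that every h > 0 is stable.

(-2.3077,0); λ=-9 ⇒ h* = (30/13)/9 = 0.2564.

Test eqn y'=λy, z=hλ:
  y_{n+1} = y_n + z·[14/15·y_n + 1/15·y_{n+1}] ⇒ (1 − 1/15z)y_{n+1} = (1 + 14/15z)y_n
  ⇒ R(z) = (1 + 14/15z)/(1 − 1/15z).

Boundary: |R(x)|=1, x<0.
x=-1.72: |R|=0.5431
R=−1: 1+14/15x = −1+1/15x ⇒ -13/15x=2 ⇒ x=2/(-13/15)=-2.3077
Confirm numerically:
  x=-2.125: |R|=0.86131 <1
  x=-1.826: |R|=0.62784 <1
  x=-1.739: |R|=0.55834 <1
  x=-1.432: |R|=0.30721 <1
  x=-2.584: |R|=1.20428 >1
  x=-2.539: |R|=1.17145 >1
  x=-2.506: |R|=1.14726 >1
Interval (-2.3077, 0).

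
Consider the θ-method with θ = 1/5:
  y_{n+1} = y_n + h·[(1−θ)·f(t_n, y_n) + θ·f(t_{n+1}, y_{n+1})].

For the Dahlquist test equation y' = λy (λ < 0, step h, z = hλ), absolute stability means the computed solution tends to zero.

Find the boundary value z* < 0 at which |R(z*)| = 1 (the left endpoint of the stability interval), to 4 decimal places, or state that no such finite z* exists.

With y'=λy (z=hλ):
  y_{n+1} = y_n + z·[4/5·y_n + 1/5·y_{n+1}] ⇒ (1 − 1/5z)y_{n+1} = (1 + 4/5z)y_n
  so R(z) = (1 + 4/5z)/(1 − 1/5z).

Boundary: |R(x)|=1, x<0.
x=-0.31: |R|=0.7081
R=−1: 1+4/5x = −1+1/5x ⇒ -3/5x=2 ⇒ x=2/(-3/5)=-3.3333
Confirm numerically:
  x=-3.217: |R|=0.95753 <1
  x=-3.062: |R|=0.89903 <1
  x=-2.264: |R|=0.55837 <1
  x=-1.995: |R|=0.42602 <1
  x=-3.777: |R|=1.15165 >1
  x=-3.631: |R|=1.10346 >1
Stable set (-3.3333, 0).

left endpoint -3.3333.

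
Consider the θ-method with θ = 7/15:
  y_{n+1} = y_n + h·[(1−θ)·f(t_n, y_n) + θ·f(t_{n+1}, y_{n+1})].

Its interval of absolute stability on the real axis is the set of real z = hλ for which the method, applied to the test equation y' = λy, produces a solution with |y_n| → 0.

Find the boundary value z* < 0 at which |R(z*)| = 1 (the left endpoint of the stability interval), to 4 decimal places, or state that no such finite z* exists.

With y'=λy (z=hλ):
  y_{n+1} = y_n + z·[8/15·y_n + 7/15·y_{n+1}] ⇒ (1 − 7/15z)y_{n+1} = (1 + 8/15z)y_n
  R(z) = (1 + 8/15z)/(1 − 7/15z).

Need |R(x)|<1, x<0.
x=-1.38: |R|=0.1606
R=−1: 1+8/15x = −1+7/15x ⇒ -1/15x=2 ⇒ x=2/(-1/15)=-30.0000
Confirm numerically:
  x=-29.619: |R|=0.99829 <1
  x=-29.451: |R|=0.99752 <1
  x=-27.462: |R|=0.98775 <1
  x=-18.350: |R|=0.91879 <1
  x=-30.386: |R|=1.00170 >1
  x=-30.315: |R|=1.00139 >1
  x=-30.178: |R|=1.00079 >1
So |R|<1 on (-30.0000, 0).

left endpoint -30.0000.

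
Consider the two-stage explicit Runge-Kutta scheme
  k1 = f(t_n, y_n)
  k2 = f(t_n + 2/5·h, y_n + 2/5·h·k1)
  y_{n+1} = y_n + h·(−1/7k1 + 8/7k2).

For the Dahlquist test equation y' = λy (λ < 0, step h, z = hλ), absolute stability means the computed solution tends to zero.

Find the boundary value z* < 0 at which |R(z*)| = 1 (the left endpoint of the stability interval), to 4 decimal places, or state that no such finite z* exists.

z* = -2.1875.

On y'=λy, z=hλ:
  k1=λy_n ⇒ h·k1=z·y_n;  k2=λ(1+2/5z)y_n ⇒ h·k2=z(1+2/5z)y_n
  y_{n+1}/y_n = 1 − 1/7z + 8/7z(1+2/5z) = 1 + z + 16/35z²
  Hence R(z) = 1 + z + 16/35z².

Need |R(x)|<1, x<0.
x=-1.75: |R|=0.6500
R=1: x+16/35x²=0 ⇒ x=−35/16=-2.1875; min R=1−1/(4·16/35)=0.4531>−1
Confirm numerically:
  x=-1.729: |R|=0.63760 <1
  x=-1.286: |R|=0.47002 <1
  x=-1.285: |R|=0.46985 <1
  x=-2.710: |R|=1.64730 >1
  x=-2.405: |R|=1.23913 >1
Interval (-2.1875, 0).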